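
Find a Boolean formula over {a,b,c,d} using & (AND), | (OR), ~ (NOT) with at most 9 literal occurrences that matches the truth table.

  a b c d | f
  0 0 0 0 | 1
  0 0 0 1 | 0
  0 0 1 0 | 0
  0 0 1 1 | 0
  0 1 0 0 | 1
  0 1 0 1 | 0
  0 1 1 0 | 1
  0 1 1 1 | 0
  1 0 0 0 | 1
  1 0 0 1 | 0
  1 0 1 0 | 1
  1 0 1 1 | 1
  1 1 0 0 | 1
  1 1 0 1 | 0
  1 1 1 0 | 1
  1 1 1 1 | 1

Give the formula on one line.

  (c & a) = 0000000000110011
  (c & b) = 0000001100000011
  ~c = 1100110011001100
  ((c & b) | ~c) = 1100111111001111
  ~d = 1010101010101010
  (((c & b) | ~c) & ~d) = 1000101010001010
  ((c & a) | (((c & b) | ~c) & ~d)) = 1000101010111011

((c & a) | (((c & b) | ~c) & ~d))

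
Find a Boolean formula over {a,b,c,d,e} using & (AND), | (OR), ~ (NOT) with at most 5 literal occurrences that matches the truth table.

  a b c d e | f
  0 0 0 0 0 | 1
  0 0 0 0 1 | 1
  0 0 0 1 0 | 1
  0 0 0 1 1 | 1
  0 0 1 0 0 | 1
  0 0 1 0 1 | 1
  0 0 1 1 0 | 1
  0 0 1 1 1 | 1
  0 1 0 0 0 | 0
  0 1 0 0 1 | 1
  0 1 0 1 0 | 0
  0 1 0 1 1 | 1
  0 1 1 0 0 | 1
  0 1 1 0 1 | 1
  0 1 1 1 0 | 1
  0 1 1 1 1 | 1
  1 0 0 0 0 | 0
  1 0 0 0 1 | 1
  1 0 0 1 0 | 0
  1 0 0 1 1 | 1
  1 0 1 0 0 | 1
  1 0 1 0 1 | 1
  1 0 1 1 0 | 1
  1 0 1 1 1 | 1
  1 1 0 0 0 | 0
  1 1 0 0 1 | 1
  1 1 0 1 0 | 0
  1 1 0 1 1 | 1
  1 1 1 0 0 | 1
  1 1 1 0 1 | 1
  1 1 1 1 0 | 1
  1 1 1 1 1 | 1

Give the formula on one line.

  ~b = 11111111000000001111111100000000
  ~c = 11110000111100001111000011110000
  (~b & ~c) = 11110000000000001111000000000000
  ~a = 11111111111111110000000000000000
  ((~b & ~c) & ~a) = 11110000000000000000000000000000
  (e | ((~b & ~c) & ~a)) = 11110101010101010101010101010101
  (c | (e | ((~b & ~c) & ~a))) = 11111111010111110101111101011111

(c | (e | ((~b & ~c) & ~a)))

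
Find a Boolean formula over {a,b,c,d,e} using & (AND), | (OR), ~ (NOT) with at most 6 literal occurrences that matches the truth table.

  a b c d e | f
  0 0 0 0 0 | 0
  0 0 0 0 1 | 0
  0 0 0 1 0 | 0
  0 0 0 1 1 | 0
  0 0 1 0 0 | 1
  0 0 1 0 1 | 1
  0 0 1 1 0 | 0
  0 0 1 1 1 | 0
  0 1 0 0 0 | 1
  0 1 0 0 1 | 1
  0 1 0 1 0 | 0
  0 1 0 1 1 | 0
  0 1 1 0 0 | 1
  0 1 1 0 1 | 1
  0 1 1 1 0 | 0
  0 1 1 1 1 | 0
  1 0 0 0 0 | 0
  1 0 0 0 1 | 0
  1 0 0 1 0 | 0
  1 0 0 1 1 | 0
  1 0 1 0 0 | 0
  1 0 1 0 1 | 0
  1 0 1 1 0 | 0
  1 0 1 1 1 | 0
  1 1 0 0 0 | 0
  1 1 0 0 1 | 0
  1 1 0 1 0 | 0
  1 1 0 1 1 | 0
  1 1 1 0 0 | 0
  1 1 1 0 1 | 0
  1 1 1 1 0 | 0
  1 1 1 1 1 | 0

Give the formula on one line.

((c | b) & (~d & ~a))

  (c | b) = 00001111111111110000111111111111
  ~d = 11001100110011001100110011001100
  ~a = 11111111111111110000000000000000
  (~d & ~a) = 11001100110011000000000000000000
  ((c | b) & (~d & ~a)) = 00001100110011000000000000000000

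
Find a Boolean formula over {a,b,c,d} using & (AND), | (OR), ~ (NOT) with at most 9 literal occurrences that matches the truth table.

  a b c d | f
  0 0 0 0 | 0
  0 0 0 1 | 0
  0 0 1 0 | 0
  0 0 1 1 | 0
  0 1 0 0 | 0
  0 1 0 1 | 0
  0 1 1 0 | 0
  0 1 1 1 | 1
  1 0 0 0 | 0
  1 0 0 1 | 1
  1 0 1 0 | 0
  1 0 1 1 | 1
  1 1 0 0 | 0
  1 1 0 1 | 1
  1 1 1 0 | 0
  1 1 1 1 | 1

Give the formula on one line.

  (d & a) = 0000000001010101
  ~d = 1010101010101010
  (a & ~d) = 0000000010101010
  ((a & ~d) | b) = 0000111110101111
  ((d & a) | ((a & ~d) | b)) = 0000111111111111
  (d & ((d & a) | ((a & ~d) | b))) = 0000010101010101
  ((d & ((d & a) | ((a & ~d) | b))) & c) = 0000000100010001
  (a | ((d & ((d & a) | ((a & ~d) | b))) & c)) = 0000000111111111
  (d & (a | ((d & ((d & a) | ((a & ~d) | b))) & c))) = 0000000101010101

(d & (a | ((d & ((d & a) | ((a & ~d) | b))) & c)))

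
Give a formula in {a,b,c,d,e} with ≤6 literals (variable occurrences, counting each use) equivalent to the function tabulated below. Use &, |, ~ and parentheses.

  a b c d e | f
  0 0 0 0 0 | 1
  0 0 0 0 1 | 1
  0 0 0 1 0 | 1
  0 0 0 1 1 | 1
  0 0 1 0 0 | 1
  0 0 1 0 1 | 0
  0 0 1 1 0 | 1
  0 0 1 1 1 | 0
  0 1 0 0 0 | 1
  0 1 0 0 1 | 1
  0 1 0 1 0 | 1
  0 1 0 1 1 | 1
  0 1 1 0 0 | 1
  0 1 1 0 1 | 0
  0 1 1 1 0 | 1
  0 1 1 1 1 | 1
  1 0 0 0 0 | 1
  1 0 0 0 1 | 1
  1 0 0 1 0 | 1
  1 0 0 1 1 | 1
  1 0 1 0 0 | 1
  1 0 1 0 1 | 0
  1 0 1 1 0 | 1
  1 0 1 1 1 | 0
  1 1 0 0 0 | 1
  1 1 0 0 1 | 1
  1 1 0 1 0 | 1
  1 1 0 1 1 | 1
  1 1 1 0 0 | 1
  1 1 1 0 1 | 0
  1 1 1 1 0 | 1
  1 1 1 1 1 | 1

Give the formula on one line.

  ~c = 11110000111100001111000011110000
  ~e = 10101010101010101010101010101010
  (~c | ~e) = 11111010111110101111101011111010
  (d & b) = 00000000001100110000000000110011
  (a & ~e) = 00000000000000001010101010101010
  ((d & b) | (a & ~e)) = 00000000001100111010101010111011
  ((~c | ~e) | ((d & b) | (a & ~e))) = 11111010111110111111101011111011

((~c | ~e) | ((d & b) | (a & ~e)))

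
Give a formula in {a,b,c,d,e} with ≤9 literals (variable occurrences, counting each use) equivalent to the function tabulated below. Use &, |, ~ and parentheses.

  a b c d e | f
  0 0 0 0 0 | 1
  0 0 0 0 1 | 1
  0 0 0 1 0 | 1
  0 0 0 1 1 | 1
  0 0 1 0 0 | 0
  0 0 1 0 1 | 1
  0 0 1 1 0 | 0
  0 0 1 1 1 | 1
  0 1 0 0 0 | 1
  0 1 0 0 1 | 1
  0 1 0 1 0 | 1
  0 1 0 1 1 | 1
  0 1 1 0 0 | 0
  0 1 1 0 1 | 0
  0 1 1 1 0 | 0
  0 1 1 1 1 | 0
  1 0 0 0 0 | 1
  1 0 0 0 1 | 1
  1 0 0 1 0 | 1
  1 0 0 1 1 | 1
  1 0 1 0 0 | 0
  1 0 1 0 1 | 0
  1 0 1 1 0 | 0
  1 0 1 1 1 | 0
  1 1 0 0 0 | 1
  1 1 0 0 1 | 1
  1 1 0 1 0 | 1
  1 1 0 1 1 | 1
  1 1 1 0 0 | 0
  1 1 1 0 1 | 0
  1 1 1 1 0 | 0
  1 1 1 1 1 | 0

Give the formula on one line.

(((~c | ~e) | ~a) & ((e & ~b) | ~c))

  ~c = 11110000111100001111000011110000
  ~e = 10101010101010101010101010101010
  (~c | ~e) = 11111010111110101111101011111010
  ~a = 11111111111111110000000000000000
  ((~c | ~e) | ~a) = 11111111111111111111101011111010
  ~b = 11111111000000001111111100000000
  (e & ~b) = 01010101000000000101010100000000
  ((e & ~b) | ~c) = 11110101111100001111010111110000
  (((~c | ~e) | ~a) & ((e & ~b) | ~c)) = 11110101111100001111000011110000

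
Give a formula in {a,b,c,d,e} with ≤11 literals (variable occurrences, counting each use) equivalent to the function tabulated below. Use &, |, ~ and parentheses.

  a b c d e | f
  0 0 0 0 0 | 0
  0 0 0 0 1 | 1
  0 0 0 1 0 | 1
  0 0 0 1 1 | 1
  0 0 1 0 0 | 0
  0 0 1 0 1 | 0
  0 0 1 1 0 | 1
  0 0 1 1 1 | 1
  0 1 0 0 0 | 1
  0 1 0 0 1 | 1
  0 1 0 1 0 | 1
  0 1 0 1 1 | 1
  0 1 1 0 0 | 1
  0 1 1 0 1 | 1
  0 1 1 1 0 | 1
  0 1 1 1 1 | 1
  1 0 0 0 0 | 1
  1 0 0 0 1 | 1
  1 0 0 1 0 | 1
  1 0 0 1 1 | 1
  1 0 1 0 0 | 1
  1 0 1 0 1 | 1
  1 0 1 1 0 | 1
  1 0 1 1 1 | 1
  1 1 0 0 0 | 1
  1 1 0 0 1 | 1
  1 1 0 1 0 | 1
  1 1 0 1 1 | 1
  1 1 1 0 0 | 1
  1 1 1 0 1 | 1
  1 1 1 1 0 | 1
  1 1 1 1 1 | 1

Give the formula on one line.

(((a | (((c & ~a) | ~d) & b)) | d) | (e & (~e | ~c)))

  ~a = 11111111111111110000000000000000
  (c & ~a) = 00001111000011110000000000000000
  ~d = 11001100110011001100110011001100
  ((c & ~a) | ~d) = 11001111110011111100110011001100
  (((c & ~a) | ~d) & b) = 00000000110011110000000011001100
  (a | (((c & ~a) | ~d) & b)) = 00000000110011111111111111111111
  ((a | (((c & ~a) | ~d) & b)) | d) = 00110011111111111111111111111111
  ~e = 10101010101010101010101010101010
  ~c = 11110000111100001111000011110000
  (~e | ~c) = 11111010111110101111101011111010
  (e & (~e | ~c)) = 01010000010100000101000001010000
  (((a | (((c & ~a) | ~d) & b)) | d) | (e & (~e | ~c))) = 01110011111111111111111111111111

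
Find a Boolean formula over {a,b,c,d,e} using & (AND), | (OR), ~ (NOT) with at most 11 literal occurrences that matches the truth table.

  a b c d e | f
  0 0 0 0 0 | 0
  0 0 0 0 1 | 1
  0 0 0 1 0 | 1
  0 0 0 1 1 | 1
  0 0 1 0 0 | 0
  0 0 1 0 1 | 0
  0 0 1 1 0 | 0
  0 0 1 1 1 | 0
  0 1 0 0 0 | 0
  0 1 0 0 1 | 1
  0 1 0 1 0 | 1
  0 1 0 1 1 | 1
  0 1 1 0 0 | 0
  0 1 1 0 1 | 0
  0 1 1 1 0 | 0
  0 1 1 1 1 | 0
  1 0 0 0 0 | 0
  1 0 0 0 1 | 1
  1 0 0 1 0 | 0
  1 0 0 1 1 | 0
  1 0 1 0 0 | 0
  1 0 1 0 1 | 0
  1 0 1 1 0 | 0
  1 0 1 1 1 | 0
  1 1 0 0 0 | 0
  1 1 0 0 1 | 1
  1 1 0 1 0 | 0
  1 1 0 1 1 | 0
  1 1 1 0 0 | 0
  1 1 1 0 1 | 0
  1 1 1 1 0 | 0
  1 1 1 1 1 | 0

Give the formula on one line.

  ~a = 11111111111111110000000000000000
  ~d = 11001100110011001100110011001100
  (~a | ~d) = 11111111111111111100110011001100
  ~c = 11110000111100001111000011110000
  ((~a | ~d) & ~c) = 11110000111100001100000011000000
  (~c & d) = 00110000001100000011000000110000
  (c & ~d) = 00001100000011000000110000001100
  ((~c & d) | (c & ~d)) = 00111100001111000011110000111100
  (e | ((~c & d) | (c & ~d))) = 01111101011111010111110101111101
  (((~a | ~d) & ~c) & (e | ((~c & d) | (c & ~d)))) = 01110000011100000100000001000000

(((~a | ~d) & ~c) & (e | ((~c & d) | (c & ~d))))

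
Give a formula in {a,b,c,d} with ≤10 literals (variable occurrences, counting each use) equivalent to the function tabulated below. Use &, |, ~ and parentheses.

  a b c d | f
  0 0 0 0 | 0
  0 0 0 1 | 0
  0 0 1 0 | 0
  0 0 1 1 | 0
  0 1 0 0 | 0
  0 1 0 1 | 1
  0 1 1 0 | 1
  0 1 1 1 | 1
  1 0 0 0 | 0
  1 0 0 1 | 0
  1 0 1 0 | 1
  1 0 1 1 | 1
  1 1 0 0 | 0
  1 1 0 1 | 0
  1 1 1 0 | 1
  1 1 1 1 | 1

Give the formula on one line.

((((b | a) & ((c | ~a) | b)) | a) & (c | (d & ~a)))

  (b | a) = 0000111111111111
  ~a = 1111111100000000
  (c | ~a) = 1111111100110011
  ((c | ~a) | b) = 1111111100111111
  ((b | a) & ((c | ~a) | b)) = 0000111100111111
  (((b | a) & ((c | ~a) | b)) | a) = 0000111111111111
  (d & ~a) = 0101010100000000
  (c | (d & ~a)) = 0111011100110011
  ((((b | a) & ((c | ~a) | b)) | a) & (c | (d & ~a))) = 0000011100110011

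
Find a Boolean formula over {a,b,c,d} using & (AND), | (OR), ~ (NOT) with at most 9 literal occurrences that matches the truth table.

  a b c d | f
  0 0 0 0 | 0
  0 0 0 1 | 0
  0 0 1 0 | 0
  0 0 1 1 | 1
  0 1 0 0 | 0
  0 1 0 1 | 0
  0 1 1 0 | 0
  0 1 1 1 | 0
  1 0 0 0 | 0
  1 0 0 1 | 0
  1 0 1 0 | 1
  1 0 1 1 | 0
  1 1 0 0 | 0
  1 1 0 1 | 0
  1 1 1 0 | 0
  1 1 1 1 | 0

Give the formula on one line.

(((d & (~d | ~a)) | ((b & a) | (a & ~d))) & (~b & c))

  ~d = 1010101010101010
  ~a = 1111111100000000
  (~d | ~a) = 1111111110101010
  (d & (~d | ~a)) = 0101010100000000
  (b & a) = 0000000000001111
  (a & ~d) = 0000000010101010
  ((b & a) | (a & ~d)) = 0000000010101111
  ((d & (~d | ~a)) | ((b & a) | (a & ~d))) = 0101010110101111
  ~b = 1111000011110000
  (~b & c) = 0011000000110000
  (((d & (~d | ~a)) | ((b & a) | (a & ~d))) & (~b & c)) = 0001000000100000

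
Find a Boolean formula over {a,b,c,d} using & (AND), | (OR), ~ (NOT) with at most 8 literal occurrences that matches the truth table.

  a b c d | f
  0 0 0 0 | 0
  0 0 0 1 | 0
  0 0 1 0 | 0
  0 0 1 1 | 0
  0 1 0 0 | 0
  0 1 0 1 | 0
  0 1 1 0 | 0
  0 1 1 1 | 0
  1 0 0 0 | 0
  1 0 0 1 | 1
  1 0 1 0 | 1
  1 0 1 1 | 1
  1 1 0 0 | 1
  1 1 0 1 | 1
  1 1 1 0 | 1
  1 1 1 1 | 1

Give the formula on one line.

((b & a) | ((c | d) & a))

  (b & a) = 0000000000001111
  (c | d) = 0111011101110111
  ((c | d) & a) = 0000000001110111
  ((b & a) | ((c | d) & a)) = 0000000001111111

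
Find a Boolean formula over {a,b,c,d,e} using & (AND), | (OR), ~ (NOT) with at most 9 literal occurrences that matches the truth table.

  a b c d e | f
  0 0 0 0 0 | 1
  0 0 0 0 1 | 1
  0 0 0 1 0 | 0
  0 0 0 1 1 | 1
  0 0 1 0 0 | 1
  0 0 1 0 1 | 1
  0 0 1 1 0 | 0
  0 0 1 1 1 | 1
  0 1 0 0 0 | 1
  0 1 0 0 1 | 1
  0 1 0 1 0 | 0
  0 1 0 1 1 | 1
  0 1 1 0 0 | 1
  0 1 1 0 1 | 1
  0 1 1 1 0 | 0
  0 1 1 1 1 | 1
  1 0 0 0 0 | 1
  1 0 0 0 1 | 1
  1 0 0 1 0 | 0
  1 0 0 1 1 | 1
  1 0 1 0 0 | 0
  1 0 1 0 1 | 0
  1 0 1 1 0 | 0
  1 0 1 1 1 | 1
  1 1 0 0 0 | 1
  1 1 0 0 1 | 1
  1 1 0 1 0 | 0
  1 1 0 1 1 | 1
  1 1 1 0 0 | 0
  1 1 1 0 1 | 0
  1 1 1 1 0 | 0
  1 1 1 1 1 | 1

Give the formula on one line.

  ~d = 11001100110011001100110011001100
  (~d | e) = 11011101110111011101110111011101
  ~c = 11110000111100001111000011110000
  ~a = 11111111111111110000000000000000
  (~c | ~a) = 11111111111111111111000011110000
  (a | c) = 00001111000011111111111111111111
  ((a | c) & d) = 00000011000000110011001100110011
  ((~c | ~a) | ((a | c) & d)) = 11111111111111111111001111110011
  ((~d | e) & ((~c | ~a) | ((a | c) & d))) = 11011101110111011101000111010001

((~d | e) & ((~c | ~a) | ((a | c) & d)))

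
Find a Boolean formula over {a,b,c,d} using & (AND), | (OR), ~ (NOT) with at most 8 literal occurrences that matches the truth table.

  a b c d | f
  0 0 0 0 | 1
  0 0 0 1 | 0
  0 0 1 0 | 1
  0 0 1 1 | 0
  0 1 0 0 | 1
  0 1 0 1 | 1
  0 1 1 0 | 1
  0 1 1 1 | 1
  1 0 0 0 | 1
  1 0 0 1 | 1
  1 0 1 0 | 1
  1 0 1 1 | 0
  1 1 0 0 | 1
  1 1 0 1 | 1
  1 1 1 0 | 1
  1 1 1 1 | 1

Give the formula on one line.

  ~c = 1100110011001100
  ~d = 1010101010101010
  ~a = 1111111100000000
  (~d | ~a) = 1111111110101010
  (~c | (~d | ~a)) = 1111111111101110
  ~b = 1111000011110000
  (a & ~b) = 0000000011110000
  ((~c | (~d | ~a)) & (a & ~b)) = 0000000011100000
  (~b & ~d) = 1010000010100000
  (b | (~b & ~d)) = 1010111110101111
  (((~c | (~d | ~a)) & (a & ~b)) | (b | (~b & ~d))) = 1010111111101111

(((~c | (~d | ~a)) & (a & ~b)) | (b | (~b & ~d)))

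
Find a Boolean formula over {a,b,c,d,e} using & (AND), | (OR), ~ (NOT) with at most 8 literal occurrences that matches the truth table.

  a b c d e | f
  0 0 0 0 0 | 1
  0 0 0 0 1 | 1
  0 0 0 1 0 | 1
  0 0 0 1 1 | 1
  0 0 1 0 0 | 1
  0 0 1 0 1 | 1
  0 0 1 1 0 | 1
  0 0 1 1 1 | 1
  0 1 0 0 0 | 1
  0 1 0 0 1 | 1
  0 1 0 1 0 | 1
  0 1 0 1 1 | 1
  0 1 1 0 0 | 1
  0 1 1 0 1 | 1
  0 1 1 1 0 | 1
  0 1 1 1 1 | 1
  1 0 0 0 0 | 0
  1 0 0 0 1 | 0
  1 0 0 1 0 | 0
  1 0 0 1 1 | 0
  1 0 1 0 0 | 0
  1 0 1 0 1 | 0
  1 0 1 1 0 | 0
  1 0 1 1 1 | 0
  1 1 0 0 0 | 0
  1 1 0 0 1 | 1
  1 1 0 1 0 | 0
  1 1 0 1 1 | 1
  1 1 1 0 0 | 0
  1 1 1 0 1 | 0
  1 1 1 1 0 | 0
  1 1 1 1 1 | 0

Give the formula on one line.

((e | ~a) & ((a & (b & ~c)) | ~a))

  ~a = 11111111111111110000000000000000
  (e | ~a) = 11111111111111110101010101010101
  ~c = 11110000111100001111000011110000
  (b & ~c) = 00000000111100000000000011110000
  (a & (b & ~c)) = 00000000000000000000000011110000
  ((a & (b & ~c)) | ~a) = 11111111111111110000000011110000
  ((e | ~a) & ((a & (b & ~c)) | ~a)) = 11111111111111110000000001010000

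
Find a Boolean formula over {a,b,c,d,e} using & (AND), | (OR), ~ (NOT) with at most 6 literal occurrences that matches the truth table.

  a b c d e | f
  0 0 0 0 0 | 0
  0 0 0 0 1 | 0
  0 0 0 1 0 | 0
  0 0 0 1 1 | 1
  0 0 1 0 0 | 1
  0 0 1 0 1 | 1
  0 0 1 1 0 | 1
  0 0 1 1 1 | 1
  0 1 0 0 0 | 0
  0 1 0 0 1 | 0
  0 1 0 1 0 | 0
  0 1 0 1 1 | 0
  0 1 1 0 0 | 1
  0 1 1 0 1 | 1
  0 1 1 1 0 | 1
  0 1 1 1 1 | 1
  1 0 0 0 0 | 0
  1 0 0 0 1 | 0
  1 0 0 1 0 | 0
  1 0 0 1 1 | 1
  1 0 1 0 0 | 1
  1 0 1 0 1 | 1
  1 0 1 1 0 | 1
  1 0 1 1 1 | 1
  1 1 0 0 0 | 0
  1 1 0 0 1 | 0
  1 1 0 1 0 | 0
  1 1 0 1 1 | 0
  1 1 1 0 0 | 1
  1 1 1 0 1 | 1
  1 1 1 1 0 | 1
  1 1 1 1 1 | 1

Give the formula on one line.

  ~c = 11110000111100001111000011110000
  (~c & e) = 01010000010100000101000001010000
  ~b = 11111111000000001111111100000000
  ((~c & e) & ~b) = 01010000000000000101000000000000
  (((~c & e) & ~b) & d) = 00010000000000000001000000000000
  ((((~c & e) & ~b) & d) | c) = 00011111000011110001111100001111

((((~c & e) & ~b) & d) | c)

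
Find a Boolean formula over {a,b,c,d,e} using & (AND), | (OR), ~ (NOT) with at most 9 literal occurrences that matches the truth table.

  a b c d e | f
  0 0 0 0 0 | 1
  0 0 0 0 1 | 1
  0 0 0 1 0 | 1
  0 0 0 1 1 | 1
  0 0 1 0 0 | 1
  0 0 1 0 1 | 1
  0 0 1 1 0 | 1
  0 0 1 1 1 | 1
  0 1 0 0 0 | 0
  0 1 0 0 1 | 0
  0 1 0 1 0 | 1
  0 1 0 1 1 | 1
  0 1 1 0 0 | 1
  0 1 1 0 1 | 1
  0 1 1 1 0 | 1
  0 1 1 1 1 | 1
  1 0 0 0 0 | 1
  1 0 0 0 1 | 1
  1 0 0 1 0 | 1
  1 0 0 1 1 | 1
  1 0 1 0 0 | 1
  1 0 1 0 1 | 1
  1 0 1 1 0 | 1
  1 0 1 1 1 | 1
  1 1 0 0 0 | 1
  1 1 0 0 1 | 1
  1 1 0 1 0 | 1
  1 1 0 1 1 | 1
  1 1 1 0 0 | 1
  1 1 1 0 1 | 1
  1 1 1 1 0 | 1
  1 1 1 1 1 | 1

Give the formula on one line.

(((b & a) & ((~d | ~b) | c)) | ((c | d) | ~b))

  (b & a) = 00000000000000000000000011111111
  ~d = 11001100110011001100110011001100
  ~b = 11111111000000001111111100000000
  (~d | ~b) = 11111111110011001111111111001100
  ((~d | ~b) | c) = 11111111110011111111111111001111
  ((b & a) & ((~d | ~b) | c)) = 00000000000000000000000011001111
  (c | d) = 00111111001111110011111100111111
  ((c | d) | ~b) = 11111111001111111111111100111111
  (((b & a) & ((~d | ~b) | c)) | ((c | d) | ~b)) = 11111111001111111111111111111111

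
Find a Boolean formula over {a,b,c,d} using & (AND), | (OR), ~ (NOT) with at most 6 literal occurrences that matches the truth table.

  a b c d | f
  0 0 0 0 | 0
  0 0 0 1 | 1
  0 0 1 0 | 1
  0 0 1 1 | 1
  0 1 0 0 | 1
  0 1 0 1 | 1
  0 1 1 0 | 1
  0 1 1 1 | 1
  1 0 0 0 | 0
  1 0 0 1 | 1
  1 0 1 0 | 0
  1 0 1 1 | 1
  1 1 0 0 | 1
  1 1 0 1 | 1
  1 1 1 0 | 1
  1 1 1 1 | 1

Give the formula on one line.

(b | (d | (~a & c)))

  ~a = 1111111100000000
  (~a & c) = 0011001100000000
  (d | (~a & c)) = 0111011101010101
  (b | (d | (~a & c))) = 0111111101011111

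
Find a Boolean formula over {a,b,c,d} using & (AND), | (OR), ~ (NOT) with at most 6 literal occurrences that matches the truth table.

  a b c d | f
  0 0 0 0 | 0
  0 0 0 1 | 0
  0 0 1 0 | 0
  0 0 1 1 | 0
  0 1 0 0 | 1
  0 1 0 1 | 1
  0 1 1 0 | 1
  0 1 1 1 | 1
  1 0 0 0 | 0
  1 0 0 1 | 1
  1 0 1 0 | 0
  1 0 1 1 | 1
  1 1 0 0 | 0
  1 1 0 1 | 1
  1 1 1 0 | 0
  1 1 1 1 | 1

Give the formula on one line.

((~a & b) | ((b | (a & d)) & d))

  ~a = 1111111100000000
  (~a & b) = 0000111100000000
  (a & d) = 0000000001010101
  (b | (a & d)) = 0000111101011111
  ((b | (a & d)) & d) = 0000010101010101
  ((~a & b) | ((b | (a & d)) & d)) = 0000111101010101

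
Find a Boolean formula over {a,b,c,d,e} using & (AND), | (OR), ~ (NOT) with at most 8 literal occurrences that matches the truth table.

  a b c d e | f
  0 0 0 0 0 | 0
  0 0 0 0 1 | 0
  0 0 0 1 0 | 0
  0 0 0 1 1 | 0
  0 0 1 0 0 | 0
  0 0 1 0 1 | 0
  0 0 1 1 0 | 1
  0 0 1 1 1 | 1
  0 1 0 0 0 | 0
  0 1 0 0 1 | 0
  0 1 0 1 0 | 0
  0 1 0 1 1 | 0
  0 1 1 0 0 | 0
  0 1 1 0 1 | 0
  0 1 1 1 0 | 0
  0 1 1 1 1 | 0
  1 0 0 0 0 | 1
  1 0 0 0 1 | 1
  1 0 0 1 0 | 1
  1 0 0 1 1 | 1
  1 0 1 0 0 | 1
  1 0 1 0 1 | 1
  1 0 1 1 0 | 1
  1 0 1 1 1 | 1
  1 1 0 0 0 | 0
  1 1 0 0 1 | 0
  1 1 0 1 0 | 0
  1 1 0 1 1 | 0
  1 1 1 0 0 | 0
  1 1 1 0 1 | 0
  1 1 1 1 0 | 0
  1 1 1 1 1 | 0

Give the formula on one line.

  ~b = 11111111000000001111111100000000
  ~c = 11110000111100001111000011110000
  (~c | d) = 11110011111100111111001111110011
  (c & (~c | d)) = 00000011000000110000001100000011
  (a | (c & (~c | d))) = 00000011000000111111111111111111
  (~b & (a | (c & (~c | d)))) = 00000011000000001111111100000000

(~b & (a | (c & (~c | d))))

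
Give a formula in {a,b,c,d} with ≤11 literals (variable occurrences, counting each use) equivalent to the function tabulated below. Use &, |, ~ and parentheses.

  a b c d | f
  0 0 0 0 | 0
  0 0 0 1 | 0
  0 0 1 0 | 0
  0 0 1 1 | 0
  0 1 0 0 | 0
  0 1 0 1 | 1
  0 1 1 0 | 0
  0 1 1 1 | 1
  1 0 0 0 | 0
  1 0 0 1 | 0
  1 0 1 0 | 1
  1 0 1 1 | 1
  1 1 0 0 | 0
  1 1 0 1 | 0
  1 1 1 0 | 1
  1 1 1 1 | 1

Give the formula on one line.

  ~a = 1111111100000000
  (~a | c) = 1111111100110011
  (b & (~a | c)) = 0000111100000011
  ((b & (~a | c)) & d) = 0000010100000001
  (a & c) = 0000000000110011
  ((a & c) | ~a) = 1111111100110011
  (a & ((a & c) | ~a)) = 0000000000110011
  (((b & (~a | c)) & d) | (a & ((a & c) | ~a))) = 0000010100110011

(((b & (~a | c)) & d) | (a & ((a & c) | ~a)))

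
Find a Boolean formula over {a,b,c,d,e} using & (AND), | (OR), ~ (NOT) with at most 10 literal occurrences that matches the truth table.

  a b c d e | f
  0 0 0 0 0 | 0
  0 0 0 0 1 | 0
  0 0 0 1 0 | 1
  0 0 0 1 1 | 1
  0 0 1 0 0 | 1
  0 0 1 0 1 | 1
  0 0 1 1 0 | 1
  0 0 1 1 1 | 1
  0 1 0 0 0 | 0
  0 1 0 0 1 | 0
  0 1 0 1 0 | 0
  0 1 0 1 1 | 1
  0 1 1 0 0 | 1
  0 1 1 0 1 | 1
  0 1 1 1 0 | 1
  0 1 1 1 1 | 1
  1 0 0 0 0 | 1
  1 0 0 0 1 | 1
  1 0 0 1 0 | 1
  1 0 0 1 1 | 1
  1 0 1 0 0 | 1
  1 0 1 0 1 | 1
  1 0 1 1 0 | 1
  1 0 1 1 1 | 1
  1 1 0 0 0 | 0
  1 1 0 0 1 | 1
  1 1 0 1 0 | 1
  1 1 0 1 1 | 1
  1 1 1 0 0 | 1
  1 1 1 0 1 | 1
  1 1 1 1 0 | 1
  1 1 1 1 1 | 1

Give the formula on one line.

  ~b = 11111111000000001111111100000000
  (a & d) = 00000000000000000011001100110011
  (e | c) = 01011111010111110101111101011111
  ((a & d) | (e | c)) = 01011111010111110111111101111111
  (~b | ((a & d) | (e | c))) = 11111111010111111111111101111111
  (d | a) = 00110011001100111111111111111111
  ((d | a) | c) = 00111111001111111111111111111111
  ((~b | ((a & d) | (e | c))) & ((d | a) | c)) = 00111111000111111111111101111111

((~b | ((a & d) | (e | c))) & ((d | a) | c))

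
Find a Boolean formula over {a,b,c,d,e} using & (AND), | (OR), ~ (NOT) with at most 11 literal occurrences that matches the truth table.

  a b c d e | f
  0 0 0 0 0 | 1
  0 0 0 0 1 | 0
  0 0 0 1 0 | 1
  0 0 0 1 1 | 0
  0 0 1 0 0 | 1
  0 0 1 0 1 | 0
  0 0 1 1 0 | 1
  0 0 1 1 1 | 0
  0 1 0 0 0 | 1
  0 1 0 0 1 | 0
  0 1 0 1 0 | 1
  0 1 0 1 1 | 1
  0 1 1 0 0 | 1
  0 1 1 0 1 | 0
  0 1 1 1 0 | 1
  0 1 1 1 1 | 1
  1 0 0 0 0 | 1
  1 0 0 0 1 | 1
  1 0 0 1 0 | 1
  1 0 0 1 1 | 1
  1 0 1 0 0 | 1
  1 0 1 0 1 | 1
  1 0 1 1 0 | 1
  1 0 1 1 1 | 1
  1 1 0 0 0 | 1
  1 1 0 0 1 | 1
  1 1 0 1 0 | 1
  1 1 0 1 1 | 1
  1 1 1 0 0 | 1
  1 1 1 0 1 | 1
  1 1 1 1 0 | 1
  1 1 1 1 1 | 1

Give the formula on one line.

((~e | (e & a)) | (~a & ((((c & b) | e) & b) & d)))

  ~e = 10101010101010101010101010101010
  (e & a) = 00000000000000000101010101010101
  (~e | (e & a)) = 10101010101010101111111111111111
  ~a = 11111111111111110000000000000000
  (c & b) = 00000000000011110000000000001111
  ((c & b) | e) = 01010101010111110101010101011111
  (((c & b) | e) & b) = 00000000010111110000000001011111
  ((((c & b) | e) & b) & d) = 00000000000100110000000000010011
  (~a & ((((c & b) | e) & b) & d)) = 00000000000100110000000000000000
  ((~e | (e & a)) | (~a & ((((c & b) | e) & b) & d))) = 10101010101110111111111111111111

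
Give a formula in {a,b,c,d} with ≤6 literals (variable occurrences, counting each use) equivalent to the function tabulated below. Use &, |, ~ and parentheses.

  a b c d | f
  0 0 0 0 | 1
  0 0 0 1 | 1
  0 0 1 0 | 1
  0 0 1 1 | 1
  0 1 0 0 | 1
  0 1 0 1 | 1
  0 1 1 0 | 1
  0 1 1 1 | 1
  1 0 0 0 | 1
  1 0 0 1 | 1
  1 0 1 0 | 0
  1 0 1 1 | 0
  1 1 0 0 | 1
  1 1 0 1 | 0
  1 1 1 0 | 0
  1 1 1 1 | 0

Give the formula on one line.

  ~a = 1111111100000000
  ~c = 1100110011001100
  ~b = 1111000011110000
  ~d = 1010101010101010
  (~b | ~d) = 1111101011111010
  (c | (~b | ~d)) = 1111101111111011
  (~c & (c | (~b | ~d))) = 1100100011001000
  (~a | (~c & (c | (~b | ~d)))) = 1111111111001000

(~a | (~c & (c | (~b | ~d))))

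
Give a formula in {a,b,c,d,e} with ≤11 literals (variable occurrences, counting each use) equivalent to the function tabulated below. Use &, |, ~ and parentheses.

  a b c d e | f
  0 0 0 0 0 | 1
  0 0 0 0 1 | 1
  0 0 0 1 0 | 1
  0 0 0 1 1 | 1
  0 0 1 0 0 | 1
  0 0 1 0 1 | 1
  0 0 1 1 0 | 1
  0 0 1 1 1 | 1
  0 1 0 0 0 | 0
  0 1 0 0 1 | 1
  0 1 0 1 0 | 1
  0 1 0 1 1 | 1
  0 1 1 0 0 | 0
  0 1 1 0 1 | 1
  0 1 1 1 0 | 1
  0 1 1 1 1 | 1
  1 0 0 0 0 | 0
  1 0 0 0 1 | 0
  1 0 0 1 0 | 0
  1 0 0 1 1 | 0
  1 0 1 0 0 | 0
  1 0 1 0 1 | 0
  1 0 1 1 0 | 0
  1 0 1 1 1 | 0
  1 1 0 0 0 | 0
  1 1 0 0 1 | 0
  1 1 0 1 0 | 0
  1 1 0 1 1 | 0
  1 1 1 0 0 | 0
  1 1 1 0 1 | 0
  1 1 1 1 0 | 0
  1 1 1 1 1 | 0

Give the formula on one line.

(((d & ~a) | (~d & (~b | ((~a | b) & e)))) & ~a)

  ~a = 11111111111111110000000000000000
  (d & ~a) = 00110011001100110000000000000000
  ~d = 11001100110011001100110011001100
  ~b = 11111111000000001111111100000000
  (~a | b) = 11111111111111110000000011111111
  ((~a | b) & e) = 01010101010101010000000001010101
  (~b | ((~a | b) & e)) = 11111111010101011111111101010101
  (~d & (~b | ((~a | b) & e))) = 11001100010001001100110001000100
  ((d & ~a) | (~d & (~b | ((~a | b) & e)))) = 11111111011101111100110001000100
  (((d & ~a) | (~d & (~b | ((~a | b) & e)))) & ~a) = 11111111011101110000000000000000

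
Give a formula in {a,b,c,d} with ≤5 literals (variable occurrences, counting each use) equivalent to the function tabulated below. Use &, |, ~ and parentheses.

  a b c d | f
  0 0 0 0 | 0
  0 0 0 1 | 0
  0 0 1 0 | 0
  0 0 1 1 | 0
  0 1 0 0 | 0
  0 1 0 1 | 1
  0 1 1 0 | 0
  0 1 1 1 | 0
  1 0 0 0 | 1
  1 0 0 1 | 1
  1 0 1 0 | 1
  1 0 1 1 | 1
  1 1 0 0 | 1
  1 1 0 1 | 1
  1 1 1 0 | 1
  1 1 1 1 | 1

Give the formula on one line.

(a | ((~c & d) & (b & ~c)))

  ~c = 1100110011001100
  (~c & d) = 0100010001000100
  (b & ~c) = 0000110000001100
  ((~c & d) & (b & ~c)) = 0000010000000100
  (a | ((~c & d) & (b & ~c))) = 0000010011111111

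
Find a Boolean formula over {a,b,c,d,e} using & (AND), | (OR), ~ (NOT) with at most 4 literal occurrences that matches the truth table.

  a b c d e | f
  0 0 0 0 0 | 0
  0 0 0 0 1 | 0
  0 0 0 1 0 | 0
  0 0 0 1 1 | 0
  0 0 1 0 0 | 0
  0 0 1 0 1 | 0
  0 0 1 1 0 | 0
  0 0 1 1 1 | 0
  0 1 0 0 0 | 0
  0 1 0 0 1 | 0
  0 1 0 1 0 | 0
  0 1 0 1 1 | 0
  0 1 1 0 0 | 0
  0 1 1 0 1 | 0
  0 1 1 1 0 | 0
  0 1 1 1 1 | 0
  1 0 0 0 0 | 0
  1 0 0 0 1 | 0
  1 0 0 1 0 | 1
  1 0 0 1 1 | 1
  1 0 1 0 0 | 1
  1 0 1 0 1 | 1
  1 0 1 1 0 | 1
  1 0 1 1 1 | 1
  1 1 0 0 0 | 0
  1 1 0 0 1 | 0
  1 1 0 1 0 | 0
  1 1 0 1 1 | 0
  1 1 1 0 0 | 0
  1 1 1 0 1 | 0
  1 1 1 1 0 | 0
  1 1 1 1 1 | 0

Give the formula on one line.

((~b & (d | c)) & a)

  ~b = 11111111000000001111111100000000
  (d | c) = 00111111001111110011111100111111
  (~b & (d | c)) = 00111111000000000011111100000000
  ((~b & (d | c)) & a) = 00000000000000000011111100000000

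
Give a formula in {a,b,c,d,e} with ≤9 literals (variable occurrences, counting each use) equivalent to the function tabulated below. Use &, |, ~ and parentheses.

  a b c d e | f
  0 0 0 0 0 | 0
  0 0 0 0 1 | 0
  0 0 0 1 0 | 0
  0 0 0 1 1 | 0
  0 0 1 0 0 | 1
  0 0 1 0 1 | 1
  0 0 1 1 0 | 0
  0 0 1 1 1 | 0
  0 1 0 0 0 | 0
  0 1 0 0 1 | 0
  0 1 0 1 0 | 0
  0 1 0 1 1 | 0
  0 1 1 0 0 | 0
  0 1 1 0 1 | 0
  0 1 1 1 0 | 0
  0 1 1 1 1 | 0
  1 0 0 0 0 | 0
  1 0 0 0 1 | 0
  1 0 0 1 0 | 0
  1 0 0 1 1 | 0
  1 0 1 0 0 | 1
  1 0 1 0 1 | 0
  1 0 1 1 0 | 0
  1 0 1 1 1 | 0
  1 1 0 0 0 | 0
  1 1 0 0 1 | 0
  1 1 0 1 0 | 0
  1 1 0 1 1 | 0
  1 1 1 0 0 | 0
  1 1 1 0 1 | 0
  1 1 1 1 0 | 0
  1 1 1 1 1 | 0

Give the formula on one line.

(((~c | ~d) & ~b) & ((~e | ~a) & c))

  ~c = 11110000111100001111000011110000
  ~d = 11001100110011001100110011001100
  (~c | ~d) = 11111100111111001111110011111100
  ~b = 11111111000000001111111100000000
  ((~c | ~d) & ~b) = 11111100000000001111110000000000
  ~e = 10101010101010101010101010101010
  ~a = 11111111111111110000000000000000
  (~e | ~a) = 11111111111111111010101010101010
  ((~e | ~a) & c) = 00001111000011110000101000001010
  (((~c | ~d) & ~b) & ((~e | ~a) & c)) = 00001100000000000000100000000000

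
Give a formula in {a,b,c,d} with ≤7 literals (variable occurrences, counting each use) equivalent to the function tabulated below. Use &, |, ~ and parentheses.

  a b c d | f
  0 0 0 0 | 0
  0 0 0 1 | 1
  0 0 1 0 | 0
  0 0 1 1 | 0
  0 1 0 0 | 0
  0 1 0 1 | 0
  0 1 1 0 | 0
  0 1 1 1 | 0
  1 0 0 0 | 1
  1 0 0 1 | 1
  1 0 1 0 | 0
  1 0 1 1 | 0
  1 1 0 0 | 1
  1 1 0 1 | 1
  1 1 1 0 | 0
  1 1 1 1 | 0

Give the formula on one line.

((~c & a) | ((~b & ~c) & d))

  ~c = 1100110011001100
  (~c & a) = 0000000011001100
  ~b = 1111000011110000
  (~b & ~c) = 1100000011000000
  ((~b & ~c) & d) = 0100000001000000
  ((~c & a) | ((~b & ~c) & d)) = 0100000011001100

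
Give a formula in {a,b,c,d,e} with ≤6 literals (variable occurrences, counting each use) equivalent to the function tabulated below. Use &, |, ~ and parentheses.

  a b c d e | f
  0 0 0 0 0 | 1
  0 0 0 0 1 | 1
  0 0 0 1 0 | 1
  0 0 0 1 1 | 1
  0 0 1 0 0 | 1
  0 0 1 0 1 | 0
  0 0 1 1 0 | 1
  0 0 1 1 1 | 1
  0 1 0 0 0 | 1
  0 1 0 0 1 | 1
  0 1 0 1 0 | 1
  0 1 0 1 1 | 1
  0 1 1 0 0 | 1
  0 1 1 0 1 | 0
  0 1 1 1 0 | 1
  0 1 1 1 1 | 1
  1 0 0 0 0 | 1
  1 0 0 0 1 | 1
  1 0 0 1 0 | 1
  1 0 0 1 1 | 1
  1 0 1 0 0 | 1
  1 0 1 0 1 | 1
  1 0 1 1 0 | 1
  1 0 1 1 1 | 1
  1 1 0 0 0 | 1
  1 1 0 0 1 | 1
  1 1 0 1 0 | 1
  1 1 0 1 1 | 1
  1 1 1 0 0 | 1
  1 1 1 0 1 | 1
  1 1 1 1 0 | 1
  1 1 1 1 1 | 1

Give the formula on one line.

(((d | ~c) | (d | a)) | (~a & ~e))

  ~c = 11110000111100001111000011110000
  (d | ~c) = 11110011111100111111001111110011
  (d | a) = 00110011001100111111111111111111
  ((d | ~c) | (d | a)) = 11110011111100111111111111111111
  ~a = 11111111111111110000000000000000
  ~e = 10101010101010101010101010101010
  (~a & ~e) = 10101010101010100000000000000000
  (((d | ~c) | (d | a)) | (~a & ~e)) = 11111011111110111111111111111111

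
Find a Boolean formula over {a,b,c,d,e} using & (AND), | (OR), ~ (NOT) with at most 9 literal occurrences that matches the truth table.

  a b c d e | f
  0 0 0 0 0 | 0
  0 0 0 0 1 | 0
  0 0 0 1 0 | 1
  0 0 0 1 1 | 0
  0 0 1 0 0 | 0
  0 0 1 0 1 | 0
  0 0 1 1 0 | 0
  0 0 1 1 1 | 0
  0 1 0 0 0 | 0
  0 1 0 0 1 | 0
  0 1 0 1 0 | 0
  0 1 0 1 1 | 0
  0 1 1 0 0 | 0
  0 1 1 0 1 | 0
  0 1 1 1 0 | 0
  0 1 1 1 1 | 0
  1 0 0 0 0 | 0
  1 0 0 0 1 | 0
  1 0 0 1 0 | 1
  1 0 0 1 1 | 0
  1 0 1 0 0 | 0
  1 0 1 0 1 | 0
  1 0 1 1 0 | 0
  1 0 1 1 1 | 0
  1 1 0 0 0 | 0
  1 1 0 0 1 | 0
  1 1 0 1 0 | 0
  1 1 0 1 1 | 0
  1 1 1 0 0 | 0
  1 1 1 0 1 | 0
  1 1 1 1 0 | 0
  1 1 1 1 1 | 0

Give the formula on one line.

(~b & ((d & ~c) & ((~e | c) & ~c)))

  ~b = 11111111000000001111111100000000
  ~c = 11110000111100001111000011110000
  (d & ~c) = 00110000001100000011000000110000
  ~e = 10101010101010101010101010101010
  (~e | c) = 10101111101011111010111110101111
  ((~e | c) & ~c) = 10100000101000001010000010100000
  ((d & ~c) & ((~e | c) & ~c)) = 00100000001000000010000000100000
  (~b & ((d & ~c) & ((~e | c) & ~c))) = 00100000000000000010000000000000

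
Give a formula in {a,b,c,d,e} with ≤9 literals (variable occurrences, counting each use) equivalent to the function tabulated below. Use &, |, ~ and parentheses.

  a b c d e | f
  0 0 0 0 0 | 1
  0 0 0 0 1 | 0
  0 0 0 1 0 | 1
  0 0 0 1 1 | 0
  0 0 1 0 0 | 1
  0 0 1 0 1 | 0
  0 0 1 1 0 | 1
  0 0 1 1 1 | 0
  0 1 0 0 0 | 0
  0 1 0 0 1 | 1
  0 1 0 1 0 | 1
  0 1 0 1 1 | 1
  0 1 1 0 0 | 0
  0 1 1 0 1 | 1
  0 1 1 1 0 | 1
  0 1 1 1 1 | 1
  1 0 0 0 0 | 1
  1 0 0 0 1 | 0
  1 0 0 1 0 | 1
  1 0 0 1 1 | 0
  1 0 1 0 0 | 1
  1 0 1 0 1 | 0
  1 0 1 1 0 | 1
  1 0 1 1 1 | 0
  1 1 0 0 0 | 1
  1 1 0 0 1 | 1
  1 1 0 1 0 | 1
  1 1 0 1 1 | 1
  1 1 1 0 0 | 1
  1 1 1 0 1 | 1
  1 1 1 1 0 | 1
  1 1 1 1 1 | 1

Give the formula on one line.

((b | ~e) & ((a | (d | e)) | (~b | ((~c & d) & ~a))))

  ~e = 10101010101010101010101010101010
  (b | ~e) = 10101010111111111010101011111111
  (d | e) = 01110111011101110111011101110111
  (a | (d | e)) = 01110111011101111111111111111111
  ~b = 11111111000000001111111100000000
  ~c = 11110000111100001111000011110000
  (~c & d) = 00110000001100000011000000110000
  ~a = 11111111111111110000000000000000
  ((~c & d) & ~a) = 00110000001100000000000000000000
  (~b | ((~c & d) & ~a)) = 11111111001100001111111100000000
  ((a | (d | e)) | (~b | ((~c & d) & ~a))) = 11111111011101111111111111111111
  ((b | ~e) & ((a | (d | e)) | (~b | ((~c & d) & ~a)))) = 10101010011101111010101011111111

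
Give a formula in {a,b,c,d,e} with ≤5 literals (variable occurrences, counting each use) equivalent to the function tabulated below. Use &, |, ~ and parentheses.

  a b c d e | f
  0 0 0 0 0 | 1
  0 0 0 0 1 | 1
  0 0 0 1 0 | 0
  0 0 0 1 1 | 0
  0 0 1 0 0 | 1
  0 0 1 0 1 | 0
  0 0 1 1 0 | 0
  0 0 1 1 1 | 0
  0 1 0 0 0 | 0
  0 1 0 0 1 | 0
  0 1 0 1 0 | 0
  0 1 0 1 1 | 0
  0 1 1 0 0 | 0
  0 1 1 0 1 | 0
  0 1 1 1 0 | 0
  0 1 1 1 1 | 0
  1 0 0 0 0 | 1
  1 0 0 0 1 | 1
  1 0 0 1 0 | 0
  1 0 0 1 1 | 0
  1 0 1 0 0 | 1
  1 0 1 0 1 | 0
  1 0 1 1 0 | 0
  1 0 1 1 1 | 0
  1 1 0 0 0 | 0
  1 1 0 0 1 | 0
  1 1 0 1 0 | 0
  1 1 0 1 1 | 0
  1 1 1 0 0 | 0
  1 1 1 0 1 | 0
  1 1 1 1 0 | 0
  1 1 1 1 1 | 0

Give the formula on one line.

  ~d = 11001100110011001100110011001100
  ~b = 11111111000000001111111100000000
  ~c = 11110000111100001111000011110000
  ~e = 10101010101010101010101010101010
  (~c | ~e) = 11111010111110101111101011111010
  (~b & (~c | ~e)) = 11111010000000001111101000000000
  (~d & (~b & (~c | ~e))) = 11001000000000001100100000000000

(~d & (~b & (~c | ~e)))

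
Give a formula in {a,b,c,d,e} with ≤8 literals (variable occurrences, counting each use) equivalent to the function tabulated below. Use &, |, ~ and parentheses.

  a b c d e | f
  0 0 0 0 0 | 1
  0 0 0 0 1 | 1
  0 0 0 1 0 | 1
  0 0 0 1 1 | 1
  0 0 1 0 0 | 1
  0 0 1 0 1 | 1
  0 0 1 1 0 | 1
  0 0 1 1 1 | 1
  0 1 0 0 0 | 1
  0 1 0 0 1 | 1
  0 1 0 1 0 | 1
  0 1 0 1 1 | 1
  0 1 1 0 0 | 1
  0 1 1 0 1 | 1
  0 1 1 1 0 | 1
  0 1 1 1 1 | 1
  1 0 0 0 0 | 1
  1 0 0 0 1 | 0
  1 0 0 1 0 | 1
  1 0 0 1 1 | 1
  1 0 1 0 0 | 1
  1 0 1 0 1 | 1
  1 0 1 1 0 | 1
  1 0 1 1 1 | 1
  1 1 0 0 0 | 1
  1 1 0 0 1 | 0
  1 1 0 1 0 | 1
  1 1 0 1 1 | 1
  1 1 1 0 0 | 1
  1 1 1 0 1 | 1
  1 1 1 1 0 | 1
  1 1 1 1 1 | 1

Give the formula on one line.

((e & (d | c)) | (~e | (d | ~a)))

  (d | c) = 00111111001111110011111100111111
  (e & (d | c)) = 00010101000101010001010100010101
  ~e = 10101010101010101010101010101010
  ~a = 11111111111111110000000000000000
  (d | ~a) = 11111111111111110011001100110011
  (~e | (d | ~a)) = 11111111111111111011101110111011
  ((e & (d | c)) | (~e | (d | ~a))) = 11111111111111111011111110111111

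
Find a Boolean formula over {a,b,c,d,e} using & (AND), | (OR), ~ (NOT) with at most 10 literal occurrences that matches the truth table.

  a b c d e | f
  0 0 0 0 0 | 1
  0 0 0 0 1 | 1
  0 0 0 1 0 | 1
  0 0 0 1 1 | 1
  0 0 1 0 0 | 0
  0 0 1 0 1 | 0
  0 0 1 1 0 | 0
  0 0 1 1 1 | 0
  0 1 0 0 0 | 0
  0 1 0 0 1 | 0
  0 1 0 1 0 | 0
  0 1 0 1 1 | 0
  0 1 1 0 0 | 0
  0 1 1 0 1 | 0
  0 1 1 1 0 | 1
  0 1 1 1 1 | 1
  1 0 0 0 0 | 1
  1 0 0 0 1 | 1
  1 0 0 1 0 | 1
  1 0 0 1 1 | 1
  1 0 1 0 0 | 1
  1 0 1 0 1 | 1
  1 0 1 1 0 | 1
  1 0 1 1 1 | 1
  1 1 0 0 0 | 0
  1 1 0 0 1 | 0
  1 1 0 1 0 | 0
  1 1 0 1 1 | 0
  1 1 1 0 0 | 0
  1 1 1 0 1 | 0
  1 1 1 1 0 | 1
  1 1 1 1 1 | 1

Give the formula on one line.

(((b & d) & (b & c)) | ((a | ~c) & ~b))

  (b & d) = 00000000001100110000000000110011
  (b & c) = 00000000000011110000000000001111
  ((b & d) & (b & c)) = 00000000000000110000000000000011
  ~c = 11110000111100001111000011110000
  (a | ~c) = 11110000111100001111111111111111
  ~b = 11111111000000001111111100000000
  ((a | ~c) & ~b) = 11110000000000001111111100000000
  (((b & d) & (b & c)) | ((a | ~c) & ~b)) = 11110000000000111111111100000011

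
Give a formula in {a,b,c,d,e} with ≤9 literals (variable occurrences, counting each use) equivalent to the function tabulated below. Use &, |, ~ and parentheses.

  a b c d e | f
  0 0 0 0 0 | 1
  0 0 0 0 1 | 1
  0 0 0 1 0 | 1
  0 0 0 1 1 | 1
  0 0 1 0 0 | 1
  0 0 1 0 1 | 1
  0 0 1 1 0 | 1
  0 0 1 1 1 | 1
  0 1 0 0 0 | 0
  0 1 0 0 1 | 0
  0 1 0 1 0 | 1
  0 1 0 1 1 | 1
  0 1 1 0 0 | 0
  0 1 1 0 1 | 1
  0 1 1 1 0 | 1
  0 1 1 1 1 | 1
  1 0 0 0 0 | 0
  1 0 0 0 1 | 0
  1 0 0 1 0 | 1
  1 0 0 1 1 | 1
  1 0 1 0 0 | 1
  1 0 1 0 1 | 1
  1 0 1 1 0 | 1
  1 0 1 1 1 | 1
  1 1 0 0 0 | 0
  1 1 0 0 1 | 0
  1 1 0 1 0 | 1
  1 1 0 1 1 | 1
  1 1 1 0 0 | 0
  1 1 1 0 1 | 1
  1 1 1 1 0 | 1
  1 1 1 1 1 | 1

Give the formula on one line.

((c & e) | ((~b | d) & ((d | ~a) | (c & ~e))))

  (c & e) = 00000101000001010000010100000101
  ~b = 11111111000000001111111100000000
  (~b | d) = 11111111001100111111111100110011
  ~a = 11111111111111110000000000000000
  (d | ~a) = 11111111111111110011001100110011
  ~e = 10101010101010101010101010101010
  (c & ~e) = 00001010000010100000101000001010
  ((d | ~a) | (c & ~e)) = 11111111111111110011101100111011
  ((~b | d) & ((d | ~a) | (c & ~e))) = 11111111001100110011101100110011
  ((c & e) | ((~b | d) & ((d | ~a) | (c & ~e)))) = 11111111001101110011111100110111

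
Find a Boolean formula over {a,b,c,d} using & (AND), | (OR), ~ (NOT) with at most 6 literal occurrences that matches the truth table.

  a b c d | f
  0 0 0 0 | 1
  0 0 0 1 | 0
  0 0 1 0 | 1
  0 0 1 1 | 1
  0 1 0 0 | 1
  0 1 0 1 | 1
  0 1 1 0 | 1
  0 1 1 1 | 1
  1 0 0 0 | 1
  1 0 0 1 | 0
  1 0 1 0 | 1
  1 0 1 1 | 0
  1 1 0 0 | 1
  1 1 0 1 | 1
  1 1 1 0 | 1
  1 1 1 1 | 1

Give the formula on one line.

((~a & (~b & c)) | (b | ~d))

  ~a = 1111111100000000
  ~b = 1111000011110000
  (~b & c) = 0011000000110000
  (~a & (~b & c)) = 0011000000000000
  ~d = 1010101010101010
  (b | ~d) = 1010111110101111
  ((~a & (~b & c)) | (b | ~d)) = 1011111110101111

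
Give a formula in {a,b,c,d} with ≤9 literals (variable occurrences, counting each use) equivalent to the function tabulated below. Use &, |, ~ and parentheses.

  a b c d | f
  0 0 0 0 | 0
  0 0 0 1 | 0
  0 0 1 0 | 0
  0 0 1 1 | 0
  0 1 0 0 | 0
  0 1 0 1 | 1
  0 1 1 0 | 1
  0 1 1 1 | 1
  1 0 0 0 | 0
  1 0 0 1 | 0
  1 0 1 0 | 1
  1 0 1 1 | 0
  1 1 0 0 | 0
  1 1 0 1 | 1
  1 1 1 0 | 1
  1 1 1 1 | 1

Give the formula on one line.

  (b & d) = 0000010100000101
  ~b = 1111000011110000
  (~b & a) = 0000000011110000
  ~c = 1100110011001100
  (~b & ~c) = 1100000011000000
  ((~b & a) | (~b & ~c)) = 1100000011110000
  (b | ((~b & a) | (~b & ~c))) = 1100111111111111
  ~d = 1010101010101010
  (c & ~d) = 0010001000100010
  ((b | ((~b & a) | (~b & ~c))) & (c & ~d)) = 0000001000100010
  ((b & d) | ((b | ((~b & a) | (~b & ~c))) & (c & ~d))) = 0000011100100111

((b & d) | ((b | ((~b & a) | (~b & ~c))) & (c & ~d)))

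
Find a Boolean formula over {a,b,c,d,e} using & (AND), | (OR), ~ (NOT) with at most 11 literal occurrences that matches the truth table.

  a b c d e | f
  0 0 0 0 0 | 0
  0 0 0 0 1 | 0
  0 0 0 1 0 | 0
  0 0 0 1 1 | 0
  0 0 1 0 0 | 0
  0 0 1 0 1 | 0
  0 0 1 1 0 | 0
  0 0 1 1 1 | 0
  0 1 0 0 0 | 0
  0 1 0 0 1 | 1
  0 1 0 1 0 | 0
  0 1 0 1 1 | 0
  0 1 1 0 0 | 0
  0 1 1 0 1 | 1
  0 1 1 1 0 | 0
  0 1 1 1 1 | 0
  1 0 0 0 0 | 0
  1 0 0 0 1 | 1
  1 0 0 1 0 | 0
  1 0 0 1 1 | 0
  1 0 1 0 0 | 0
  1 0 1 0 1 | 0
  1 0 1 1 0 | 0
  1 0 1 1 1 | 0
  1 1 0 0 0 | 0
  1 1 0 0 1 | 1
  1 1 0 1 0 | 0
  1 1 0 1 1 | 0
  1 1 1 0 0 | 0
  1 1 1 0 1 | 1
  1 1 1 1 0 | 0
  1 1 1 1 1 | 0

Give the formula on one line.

((e & ~d) & ((((b | ~c) | ~e) & ((a & e) | b)) | ~e))

  ~d = 11001100110011001100110011001100
  (e & ~d) = 01000100010001000100010001000100
  ~c = 11110000111100001111000011110000
  (b | ~c) = 11110000111111111111000011111111
  ~e = 10101010101010101010101010101010
  ((b | ~c) | ~e) = 11111010111111111111101011111111
  (a & e) = 00000000000000000101010101010101
  ((a & e) | b) = 00000000111111110101010111111111
  (((b | ~c) | ~e) & ((a & e) | b)) = 00000000111111110101000011111111
  ((((b | ~c) | ~e) & ((a & e) | b)) | ~e) = 10101010111111111111101011111111
  ((e & ~d) & ((((b | ~c) | ~e) & ((a & e) | b)) | ~e)) = 00000000010001000100000001000100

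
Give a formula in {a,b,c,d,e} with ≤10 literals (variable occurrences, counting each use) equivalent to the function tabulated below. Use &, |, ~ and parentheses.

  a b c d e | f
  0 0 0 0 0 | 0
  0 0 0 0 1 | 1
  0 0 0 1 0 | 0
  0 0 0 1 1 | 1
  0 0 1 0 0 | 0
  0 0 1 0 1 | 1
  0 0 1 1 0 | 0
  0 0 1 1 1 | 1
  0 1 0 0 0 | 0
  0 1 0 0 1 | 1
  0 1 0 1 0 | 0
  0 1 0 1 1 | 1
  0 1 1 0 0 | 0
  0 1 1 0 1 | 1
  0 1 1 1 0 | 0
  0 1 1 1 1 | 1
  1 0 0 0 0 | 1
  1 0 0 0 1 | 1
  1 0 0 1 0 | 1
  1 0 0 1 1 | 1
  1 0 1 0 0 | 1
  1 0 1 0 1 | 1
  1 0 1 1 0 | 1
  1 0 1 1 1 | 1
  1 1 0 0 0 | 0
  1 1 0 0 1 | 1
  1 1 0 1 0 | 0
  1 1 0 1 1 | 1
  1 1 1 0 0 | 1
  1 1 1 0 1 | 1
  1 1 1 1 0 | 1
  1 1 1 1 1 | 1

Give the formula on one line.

((e | (a & ~e)) & ((e | ~b) | (~b | c)))

  ~e = 10101010101010101010101010101010
  (a & ~e) = 00000000000000001010101010101010
  (e | (a & ~e)) = 01010101010101011111111111111111
  ~b = 11111111000000001111111100000000
  (e | ~b) = 11111111010101011111111101010101
  (~b | c) = 11111111000011111111111100001111
  ((e | ~b) | (~b | c)) = 11111111010111111111111101011111
  ((e | (a & ~e)) & ((e | ~b) | (~b | c))) = 01010101010101011111111101011111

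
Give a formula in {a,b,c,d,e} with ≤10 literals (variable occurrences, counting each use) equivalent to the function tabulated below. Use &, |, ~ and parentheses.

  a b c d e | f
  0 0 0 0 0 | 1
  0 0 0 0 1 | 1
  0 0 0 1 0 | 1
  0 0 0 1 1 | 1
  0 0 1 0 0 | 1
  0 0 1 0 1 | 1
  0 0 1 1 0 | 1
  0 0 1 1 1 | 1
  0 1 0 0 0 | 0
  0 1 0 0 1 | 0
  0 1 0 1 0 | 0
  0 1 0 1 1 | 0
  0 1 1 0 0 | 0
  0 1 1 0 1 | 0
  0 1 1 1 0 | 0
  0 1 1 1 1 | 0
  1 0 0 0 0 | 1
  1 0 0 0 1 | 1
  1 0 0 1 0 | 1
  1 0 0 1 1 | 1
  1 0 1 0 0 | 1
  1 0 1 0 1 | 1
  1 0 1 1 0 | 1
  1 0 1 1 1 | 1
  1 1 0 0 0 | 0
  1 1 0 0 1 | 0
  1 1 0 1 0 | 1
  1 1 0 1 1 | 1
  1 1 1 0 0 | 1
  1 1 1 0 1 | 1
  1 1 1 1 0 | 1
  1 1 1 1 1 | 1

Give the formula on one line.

(~b | (((d | c) & (b | (e | a))) & (~b | (a & b))))

  ~b = 11111111000000001111111100000000
  (d | c) = 00111111001111110011111100111111
  (e | a) = 01010101010101011111111111111111
  (b | (e | a)) = 01010101111111111111111111111111
  ((d | c) & (b | (e | a))) = 00010101001111110011111100111111
  (a & b) = 00000000000000000000000011111111
  (~b | (a & b)) = 11111111000000001111111111111111
  (((d | c) & (b | (e | a))) & (~b | (a & b))) = 00010101000000000011111100111111
  (~b | (((d | c) & (b | (e | a))) & (~b | (a & b)))) = 11111111000000001111111100111111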